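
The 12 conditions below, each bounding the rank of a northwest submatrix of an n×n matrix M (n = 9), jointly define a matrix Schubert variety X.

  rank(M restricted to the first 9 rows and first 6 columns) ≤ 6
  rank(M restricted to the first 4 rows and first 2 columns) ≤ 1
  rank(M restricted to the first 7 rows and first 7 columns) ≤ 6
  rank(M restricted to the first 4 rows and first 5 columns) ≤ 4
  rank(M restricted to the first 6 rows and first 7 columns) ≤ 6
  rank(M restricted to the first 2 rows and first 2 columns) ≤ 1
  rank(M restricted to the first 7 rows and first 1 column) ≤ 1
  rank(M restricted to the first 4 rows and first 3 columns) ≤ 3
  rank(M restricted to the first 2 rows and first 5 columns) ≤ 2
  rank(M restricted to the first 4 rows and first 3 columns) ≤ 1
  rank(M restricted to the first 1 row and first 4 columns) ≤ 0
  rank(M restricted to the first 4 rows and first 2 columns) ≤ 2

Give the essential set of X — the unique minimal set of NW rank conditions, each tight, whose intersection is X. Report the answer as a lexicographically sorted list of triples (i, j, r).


Reconstructing r_w from the 12 given conditions:

  R[1]: 0, 0, 0, 0, 1, 1, 1, 1, 1
  R[2]: 1, 1, 1, 1, 2, 2, 2, 2, 2
  R[3]: 1, 1, 1, 2, 3, 3, 3, 3, 3
  R[4]: 1, 1, 1, 2, 3, 4, 4, 4, 4
  R[5]: 1, 2, 2, 3, 4, 5, 5, 5, 5
  R[6]: 1, 2, 3, 4, 5, 6, 6, 6, 6
  R[7]: 1, 2, 3, 4, 5, 6, 6, 7, 7
  R[8]: 1, 2, 3, 4, 5, 6, 7, 8, 8
  R[9]: 1, 2, 3, 4, 5, 6, 7, 8, 9

reading off 1-entries of Δ²R: w = (5, 1, 4, 6, 2, 3, 8, 7, 9).

3 SE-corners of the 9-cell Rothe diagram give Ess(w):

[(1, 4, 0), (4, 3, 1), (7, 7, 6)]


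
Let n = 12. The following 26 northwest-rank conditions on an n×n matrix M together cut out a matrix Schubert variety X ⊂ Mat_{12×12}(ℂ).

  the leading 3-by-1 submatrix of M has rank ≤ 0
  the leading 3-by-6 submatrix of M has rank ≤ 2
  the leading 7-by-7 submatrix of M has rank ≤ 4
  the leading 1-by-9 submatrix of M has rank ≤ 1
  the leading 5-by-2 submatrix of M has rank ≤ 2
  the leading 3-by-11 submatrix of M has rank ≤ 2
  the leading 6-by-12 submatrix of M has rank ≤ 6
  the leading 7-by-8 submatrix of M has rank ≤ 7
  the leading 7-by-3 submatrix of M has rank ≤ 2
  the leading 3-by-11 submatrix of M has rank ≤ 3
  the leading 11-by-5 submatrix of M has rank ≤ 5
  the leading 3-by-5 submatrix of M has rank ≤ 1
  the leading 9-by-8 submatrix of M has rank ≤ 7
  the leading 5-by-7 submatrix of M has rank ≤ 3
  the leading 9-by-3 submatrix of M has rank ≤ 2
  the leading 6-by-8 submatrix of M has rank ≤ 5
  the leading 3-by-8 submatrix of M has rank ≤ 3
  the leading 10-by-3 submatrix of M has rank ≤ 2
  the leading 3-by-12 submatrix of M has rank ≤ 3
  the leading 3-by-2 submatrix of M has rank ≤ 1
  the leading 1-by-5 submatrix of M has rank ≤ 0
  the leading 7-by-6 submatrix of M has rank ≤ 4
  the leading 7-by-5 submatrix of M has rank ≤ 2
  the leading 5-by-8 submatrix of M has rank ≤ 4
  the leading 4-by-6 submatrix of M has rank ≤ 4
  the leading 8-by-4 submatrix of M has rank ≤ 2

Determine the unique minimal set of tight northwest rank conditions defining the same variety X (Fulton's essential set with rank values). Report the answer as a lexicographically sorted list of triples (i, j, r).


Computing R[i][j] = min implied NW-rank bound (n=12, 26 conditions):

  0, 0, 0, 0, 0, 1, 1, 1, 1, 1, 1, 1
  0, 1, 1, 1, 1, 2, 2, 2, 2, 2, 2, 2
  0, 1, 1, 1, 1, 2, 2, 2, 2, 2, 2, 3
  1, 2, 2, 2, 2, 3, 3, 3, 3, 3, 3, 4
  1, 2, 2, 2, 2, 3, 3, 4, 4, 4, 4, 5
  1, 2, 2, 2, 2, 3, 4, 5, 5, 5, 5, 6
  1, 2, 2, 2, 2, 3, 4, 5, 6, 6, 6, 7
  1, 2, 2, 2, 3, 4, 5, 6, 7, 7, 7, 8
  1, 2, 2, 3, 4, 5, 6, 7, 8, 8, 8, 9
  1, 2, 2, 3, 4, 5, 6, 7, 8, 9, 9, 10
  1, 2, 3, 4, 5, 6, 7, 8, 9, 10, 10, 11
  1, 2, 3, 4, 5, 6, 7, 8, 9, 10, 11, 12

reading off 1-entries of Δ²R: w = (6, 2, 12, 1, 8, 7, 9, 5, 4, 10, 3, 11).

Fulton essential set (8 of the 29 Rothe cells):

[(1, 5, 0), (3, 1, 0), (3, 5, 1), (3, 11, 2), (5, 7, 3), (7, 5, 2), (8, 4, 2), (10, 3, 2)]


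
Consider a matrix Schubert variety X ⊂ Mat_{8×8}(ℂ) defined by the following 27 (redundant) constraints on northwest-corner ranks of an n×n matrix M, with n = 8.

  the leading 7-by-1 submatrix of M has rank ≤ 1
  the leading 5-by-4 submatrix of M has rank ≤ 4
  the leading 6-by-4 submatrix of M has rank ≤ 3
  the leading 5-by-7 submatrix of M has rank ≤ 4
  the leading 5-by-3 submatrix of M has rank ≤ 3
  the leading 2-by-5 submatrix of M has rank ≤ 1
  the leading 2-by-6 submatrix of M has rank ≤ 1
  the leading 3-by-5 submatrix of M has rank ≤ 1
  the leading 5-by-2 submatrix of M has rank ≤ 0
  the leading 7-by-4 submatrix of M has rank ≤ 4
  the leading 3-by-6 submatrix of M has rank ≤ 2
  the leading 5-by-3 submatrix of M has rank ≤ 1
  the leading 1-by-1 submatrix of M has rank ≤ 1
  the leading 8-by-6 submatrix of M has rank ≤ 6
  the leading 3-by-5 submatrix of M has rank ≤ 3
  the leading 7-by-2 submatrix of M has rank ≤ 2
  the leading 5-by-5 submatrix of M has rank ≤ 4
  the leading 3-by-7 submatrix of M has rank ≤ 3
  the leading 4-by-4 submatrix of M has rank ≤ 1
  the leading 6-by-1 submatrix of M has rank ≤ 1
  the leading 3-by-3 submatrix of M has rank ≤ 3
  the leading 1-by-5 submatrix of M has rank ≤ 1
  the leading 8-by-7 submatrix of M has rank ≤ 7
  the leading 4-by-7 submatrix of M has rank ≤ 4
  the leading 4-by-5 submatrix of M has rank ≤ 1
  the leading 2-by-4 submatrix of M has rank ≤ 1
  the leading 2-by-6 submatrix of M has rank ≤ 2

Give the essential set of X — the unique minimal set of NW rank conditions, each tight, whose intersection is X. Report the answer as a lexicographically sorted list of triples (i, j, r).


Recovering R(i,j) via the rank-extension bound from the 27 conditions:

  row 1: 0 | 0 | 1 | 1 | 1 | 1 | 1 | 1
  row 2: 0 | 0 | 1 | 1 | 1 | 1 | 2 | 2
  row 3: 0 | 0 | 1 | 1 | 1 | 2 | 3 | 3
  row 4: 0 | 0 | 1 | 1 | 1 | 2 | 3 | 4
  row 5: 0 | 0 | 1 | 2 | 2 | 3 | 4 | 5
  row 6: 1 | 1 | 2 | 3 | 3 | 4 | 5 | 6
  row 7: 1 | 2 | 3 | 4 | 4 | 5 | 6 | 7
  row 8: 1 | 2 | 3 | 4 | 5 | 6 | 7 | 8

hence w(1..8) = (3, 7, 6, 8, 4, 1, 2, 5).

D(w) has 17 cells with 3 SE-corners; essential set:

[(2, 6, 1), (4, 5, 1), (5, 2, 0)]


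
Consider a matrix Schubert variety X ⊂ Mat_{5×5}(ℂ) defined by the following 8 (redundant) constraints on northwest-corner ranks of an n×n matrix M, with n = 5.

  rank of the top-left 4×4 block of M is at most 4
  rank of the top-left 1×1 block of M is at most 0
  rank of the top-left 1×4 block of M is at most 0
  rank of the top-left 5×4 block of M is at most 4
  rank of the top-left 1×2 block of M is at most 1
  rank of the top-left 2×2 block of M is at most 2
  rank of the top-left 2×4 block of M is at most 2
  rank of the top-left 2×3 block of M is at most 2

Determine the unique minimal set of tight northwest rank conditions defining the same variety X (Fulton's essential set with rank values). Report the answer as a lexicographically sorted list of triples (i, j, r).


Computing R[i][j] = min implied NW-rank bound (n=5, 8 conditions):

  row 1: 0 | 0 | 0 | 0 | 1
  row 2: 1 | 1 | 1 | 1 | 2
  row 3: 1 | 2 | 2 | 2 | 3
  row 4: 1 | 2 | 3 | 3 | 4
  row 5: 1 | 2 | 3 | 4 | 5

second differences of R give the permutation w = (5, 1, 2, 3, 4).

Fulton essential set (1 of the 4 Rothe cells):

[(1, 4, 0)]


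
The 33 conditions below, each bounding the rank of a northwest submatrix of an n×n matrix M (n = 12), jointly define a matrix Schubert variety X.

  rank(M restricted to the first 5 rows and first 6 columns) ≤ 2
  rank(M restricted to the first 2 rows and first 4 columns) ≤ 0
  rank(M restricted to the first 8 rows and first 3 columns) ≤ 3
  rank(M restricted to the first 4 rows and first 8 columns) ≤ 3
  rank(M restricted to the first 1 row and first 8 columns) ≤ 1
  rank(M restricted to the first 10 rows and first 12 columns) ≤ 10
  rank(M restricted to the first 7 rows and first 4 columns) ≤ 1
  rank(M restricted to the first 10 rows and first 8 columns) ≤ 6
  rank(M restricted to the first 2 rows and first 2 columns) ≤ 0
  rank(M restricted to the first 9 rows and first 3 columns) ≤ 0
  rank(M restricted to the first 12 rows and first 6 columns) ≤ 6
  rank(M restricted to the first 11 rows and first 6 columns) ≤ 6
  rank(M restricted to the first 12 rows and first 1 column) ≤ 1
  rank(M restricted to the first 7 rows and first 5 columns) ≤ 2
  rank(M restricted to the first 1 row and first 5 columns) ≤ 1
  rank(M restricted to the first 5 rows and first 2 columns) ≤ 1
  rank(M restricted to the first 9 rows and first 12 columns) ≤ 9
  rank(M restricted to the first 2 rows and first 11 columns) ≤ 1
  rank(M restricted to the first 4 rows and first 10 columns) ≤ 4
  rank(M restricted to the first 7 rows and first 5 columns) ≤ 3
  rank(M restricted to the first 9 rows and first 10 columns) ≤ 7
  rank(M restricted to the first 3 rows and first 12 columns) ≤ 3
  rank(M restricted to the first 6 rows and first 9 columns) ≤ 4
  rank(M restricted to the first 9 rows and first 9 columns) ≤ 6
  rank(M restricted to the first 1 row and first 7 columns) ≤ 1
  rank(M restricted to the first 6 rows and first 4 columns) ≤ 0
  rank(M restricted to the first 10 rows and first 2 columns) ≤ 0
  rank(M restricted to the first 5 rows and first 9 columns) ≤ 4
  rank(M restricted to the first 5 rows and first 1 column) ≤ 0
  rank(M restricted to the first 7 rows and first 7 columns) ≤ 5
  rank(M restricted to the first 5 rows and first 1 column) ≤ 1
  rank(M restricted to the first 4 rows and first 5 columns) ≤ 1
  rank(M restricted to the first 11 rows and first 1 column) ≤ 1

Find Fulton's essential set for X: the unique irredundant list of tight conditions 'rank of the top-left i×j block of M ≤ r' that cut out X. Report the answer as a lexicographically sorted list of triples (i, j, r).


The tightest implied rank at each (i,j), from the 33 conditions:

  0 0 0 0 1 1 1 1 1 1 1 1
  0 0 0 0 1 1 1 1 1 1 1 2
  0 0 0 0 1 2 2 2 2 2 2 3
  0 0 0 0 1 2 3 3 3 3 3 4
  0 0 0 0 1 2 3 4 4 4 4 5
  0 0 0 0 1 2 3 4 4 5 5 6
  0 0 0 1 2 3 4 5 5 6 6 7
  0 0 0 1 2 3 4 5 6 7 7 8
  0 0 0 1 2 3 4 5 6 7 8 9
  0 0 1 2 3 4 5 6 7 8 9 10
  1 1 2 3 4 5 6 7 8 9 10 11
  1 2 3 4 5 6 7 8 9 10 11 12

hence w(1..12) = (5, 12, 6, 7, 8, 10, 4, 9, 11, 3, 1, 2).

|D(w)|=42, |Ess(w)|=5:

[(2, 11, 1), (6, 4, 0), (6, 9, 4), (9, 3, 0), (10, 2, 0)]


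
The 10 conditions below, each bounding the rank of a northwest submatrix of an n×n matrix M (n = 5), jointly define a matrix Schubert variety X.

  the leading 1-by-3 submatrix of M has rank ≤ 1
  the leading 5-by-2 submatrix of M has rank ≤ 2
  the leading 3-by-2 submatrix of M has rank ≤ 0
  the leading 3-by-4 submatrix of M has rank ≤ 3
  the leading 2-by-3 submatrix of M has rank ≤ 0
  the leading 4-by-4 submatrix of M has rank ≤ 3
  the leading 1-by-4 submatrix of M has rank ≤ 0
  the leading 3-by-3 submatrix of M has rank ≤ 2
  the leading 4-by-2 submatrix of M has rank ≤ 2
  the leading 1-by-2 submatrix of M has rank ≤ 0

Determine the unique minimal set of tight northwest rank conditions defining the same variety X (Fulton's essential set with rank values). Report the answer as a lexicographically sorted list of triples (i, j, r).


Computing R[i][j] = min implied NW-rank bound (n=5, 10 conditions):

  row 1: 0 | 0 | 0 | 0 | 1
  row 2: 0 | 0 | 0 | 1 | 2
  row 3: 0 | 0 | 1 | 2 | 3
  row 4: 1 | 1 | 2 | 3 | 4
  row 5: 1 | 2 | 3 | 4 | 5

so w = (5, 4, 3, 1, 2).

|D(w)|=9, |Ess(w)|=3:

[(1, 4, 0), (2, 3, 0), (3, 2, 0)]


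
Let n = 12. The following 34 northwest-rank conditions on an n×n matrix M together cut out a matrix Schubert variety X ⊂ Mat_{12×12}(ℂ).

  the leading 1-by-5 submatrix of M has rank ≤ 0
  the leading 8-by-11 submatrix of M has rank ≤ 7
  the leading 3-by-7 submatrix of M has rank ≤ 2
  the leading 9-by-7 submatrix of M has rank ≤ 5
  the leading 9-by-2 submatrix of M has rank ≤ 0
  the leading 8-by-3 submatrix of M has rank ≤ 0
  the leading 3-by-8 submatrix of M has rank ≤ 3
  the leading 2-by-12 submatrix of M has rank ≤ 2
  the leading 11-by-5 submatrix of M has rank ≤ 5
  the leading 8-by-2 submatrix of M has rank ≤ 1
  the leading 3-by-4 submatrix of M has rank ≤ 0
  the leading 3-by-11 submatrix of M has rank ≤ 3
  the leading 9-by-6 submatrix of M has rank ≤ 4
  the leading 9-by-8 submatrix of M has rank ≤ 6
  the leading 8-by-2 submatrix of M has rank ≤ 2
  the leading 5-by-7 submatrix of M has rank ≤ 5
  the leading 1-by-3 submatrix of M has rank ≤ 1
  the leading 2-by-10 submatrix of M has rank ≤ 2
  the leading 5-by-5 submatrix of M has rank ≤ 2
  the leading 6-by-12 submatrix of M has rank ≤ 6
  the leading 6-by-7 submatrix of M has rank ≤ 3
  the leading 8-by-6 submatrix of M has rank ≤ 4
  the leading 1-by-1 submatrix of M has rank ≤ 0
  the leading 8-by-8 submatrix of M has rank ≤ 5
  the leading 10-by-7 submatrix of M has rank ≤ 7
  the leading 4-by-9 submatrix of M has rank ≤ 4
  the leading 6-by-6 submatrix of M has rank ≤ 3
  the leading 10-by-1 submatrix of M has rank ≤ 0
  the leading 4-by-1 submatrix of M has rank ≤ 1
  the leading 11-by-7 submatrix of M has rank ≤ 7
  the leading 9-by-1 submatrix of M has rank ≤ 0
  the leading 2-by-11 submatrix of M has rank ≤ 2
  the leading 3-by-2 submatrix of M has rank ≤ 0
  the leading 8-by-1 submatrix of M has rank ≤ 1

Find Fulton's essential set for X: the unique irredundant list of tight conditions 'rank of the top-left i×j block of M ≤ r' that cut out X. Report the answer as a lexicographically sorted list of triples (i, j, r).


Computing R[i][j] = min implied NW-rank bound (n=12, 34 conditions):

  row 1: 0  0  0  0  0  1  1  1  1  1  1  1
  row 2: 0  0  0  0  1  2  2  2  2  2  2  2
  row 3: 0  0  0  0  1  2  2  3  3  3  3  3
  row 4: 0  0  0  1  2  3  3  4  4  4  4  4
  row 5: 0  0  0  1  2  3  3  4  5  5  5  5
  row 6: 0  0  0  1  2  3  3  4  5  6  6  6
  row 7: 0  0  0  1  2  3  4  5  6  7  7  7
  row 8: 0  0  0  1  2  3  4  5  6  7  7  8
  row 9: 0  0  1  2  3  4  5  6  7  8  8  9
  row 10: 0  1  2  3  4  5  6  7  8  9  9  10
  row 11: 1  2  3  4  5  6  7  8  9  10  10  11
  row 12: 1  2  3  4  5  6  7  8  9  10  11  12

the unique w with this rank table is (6, 5, 8, 4, 9, 10, 7, 12, 3, 2, 1, 11).

Fulton essential set (8 of the 35 Rothe cells):

[(1, 5, 0), (3, 4, 0), (3, 7, 2), (6, 7, 3), (8, 3, 0), (8, 11, 7), (9, 2, 0), (10, 1, 0)]


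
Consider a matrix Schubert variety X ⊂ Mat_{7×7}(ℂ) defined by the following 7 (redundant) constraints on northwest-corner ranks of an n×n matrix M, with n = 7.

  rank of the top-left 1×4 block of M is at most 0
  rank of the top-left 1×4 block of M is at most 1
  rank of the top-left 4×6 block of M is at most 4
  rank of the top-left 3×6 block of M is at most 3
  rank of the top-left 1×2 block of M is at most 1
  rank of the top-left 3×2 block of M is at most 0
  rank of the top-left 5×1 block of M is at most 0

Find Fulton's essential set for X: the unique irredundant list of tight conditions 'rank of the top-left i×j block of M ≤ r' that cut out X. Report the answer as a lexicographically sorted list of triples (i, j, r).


Recovering R(i,j) via the rank-extension bound from the 7 conditions:

  R[1]: 0 | 0 | 0 | 0 | 1 | 1 | 1
  R[2]: 0 | 0 | 1 | 1 | 2 | 2 | 2
  R[3]: 0 | 0 | 1 | 2 | 3 | 3 | 3
  R[4]: 0 | 1 | 2 | 3 | 4 | 4 | 4
  R[5]: 0 | 1 | 2 | 3 | 4 | 5 | 5
  R[6]: 1 | 2 | 3 | 4 | 5 | 6 | 6
  R[7]: 1 | 2 | 3 | 4 | 5 | 6 | 7

so w = (5, 3, 4, 2, 6, 1, 7).

Fulton essential set (3 of the 10 Rothe cells):

[(1, 4, 0), (3, 2, 0), (5, 1, 0)]


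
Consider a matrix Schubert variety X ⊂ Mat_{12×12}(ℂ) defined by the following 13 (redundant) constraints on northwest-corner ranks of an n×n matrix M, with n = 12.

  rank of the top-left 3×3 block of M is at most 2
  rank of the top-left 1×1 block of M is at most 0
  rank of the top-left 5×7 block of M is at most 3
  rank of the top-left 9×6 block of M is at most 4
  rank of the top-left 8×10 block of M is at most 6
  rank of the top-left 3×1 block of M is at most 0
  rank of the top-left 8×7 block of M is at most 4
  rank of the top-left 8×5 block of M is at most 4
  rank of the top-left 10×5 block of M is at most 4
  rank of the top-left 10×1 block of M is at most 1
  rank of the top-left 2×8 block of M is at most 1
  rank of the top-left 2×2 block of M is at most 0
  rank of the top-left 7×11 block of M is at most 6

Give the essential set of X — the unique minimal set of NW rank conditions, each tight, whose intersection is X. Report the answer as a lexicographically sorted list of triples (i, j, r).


Rank table r_w(12×12) implied by the 13 constraints:

  R[1]: 0, 0, 1, 1, 1, 1, 1, 1, 1, 1, 1, 1
  R[2]: 0, 0, 1, 1, 1, 1, 1, 1, 2, 2, 2, 2
  R[3]: 0, 1, 2, 2, 2, 2, 2, 2, 3, 3, 3, 3
  R[4]: 1, 2, 3, 3, 3, 3, 3, 3, 4, 4, 4, 4
  R[5]: 1, 2, 3, 3, 3, 3, 3, 4, 5, 5, 5, 5
  R[6]: 1, 2, 3, 4, 4, 4, 4, 5, 6, 6, 6, 6
  R[7]: 1, 2, 3, 4, 4, 4, 4, 5, 6, 6, 6, 7
  R[8]: 1, 2, 3, 4, 4, 4, 4, 5, 6, 6, 7, 8
  R[9]: 1, 2, 3, 4, 4, 4, 5, 6, 7, 7, 8, 9
  R[10]: 1, 2, 3, 4, 4, 5, 6, 7, 8, 8, 9, 10
  R[11]: 1, 2, 3, 4, 5, 6, 7, 8, 9, 9, 10, 11
  R[12]: 1, 2, 3, 4, 5, 6, 7, 8, 9, 10, 11, 12

reading off 1-entries of Δ²R: w = (3, 9, 2, 1, 8, 4, 12, 11, 7, 6, 5, 10).

ℓ(w)=26; the 9 essential cells (i,j,r):

[(2, 2, 0), (2, 8, 1), (3, 1, 0), (5, 7, 3), (7, 11, 6), (8, 7, 4), (8, 10, 6), (9, 6, 4), (10, 5, 4)]


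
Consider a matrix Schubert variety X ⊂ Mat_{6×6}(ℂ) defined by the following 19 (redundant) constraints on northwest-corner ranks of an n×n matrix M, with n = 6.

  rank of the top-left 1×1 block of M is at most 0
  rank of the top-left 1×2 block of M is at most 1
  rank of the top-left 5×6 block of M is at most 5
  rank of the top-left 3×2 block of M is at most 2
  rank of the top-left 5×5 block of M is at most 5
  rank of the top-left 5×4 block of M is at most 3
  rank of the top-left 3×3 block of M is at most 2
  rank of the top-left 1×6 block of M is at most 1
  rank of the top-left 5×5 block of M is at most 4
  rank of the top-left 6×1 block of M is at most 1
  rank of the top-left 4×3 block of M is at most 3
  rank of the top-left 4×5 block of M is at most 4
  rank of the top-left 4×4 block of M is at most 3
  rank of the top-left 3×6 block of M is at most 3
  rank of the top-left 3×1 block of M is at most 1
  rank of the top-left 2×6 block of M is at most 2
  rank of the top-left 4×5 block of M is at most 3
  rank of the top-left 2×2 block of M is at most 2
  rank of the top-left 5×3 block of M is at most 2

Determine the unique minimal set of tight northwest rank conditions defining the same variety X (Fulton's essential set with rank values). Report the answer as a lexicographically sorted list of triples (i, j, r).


The tightest implied rank at each (i,j), from the 19 conditions:

  i=1: 0, 1, 1, 1, 1, 1
  i=2: 1, 2, 2, 2, 2, 2
  i=3: 1, 2, 2, 3, 3, 3
  i=4: 1, 2, 2, 3, 3, 4
  i=5: 1, 2, 2, 3, 4, 5
  i=6: 1, 2, 3, 4, 5, 6

the unique w with this rank table is (2, 1, 4, 6, 5, 3).

D(w) has 5 cells with 3 SE-corners; essential set:

[(1, 1, 0), (4, 5, 3), (5, 3, 2)]


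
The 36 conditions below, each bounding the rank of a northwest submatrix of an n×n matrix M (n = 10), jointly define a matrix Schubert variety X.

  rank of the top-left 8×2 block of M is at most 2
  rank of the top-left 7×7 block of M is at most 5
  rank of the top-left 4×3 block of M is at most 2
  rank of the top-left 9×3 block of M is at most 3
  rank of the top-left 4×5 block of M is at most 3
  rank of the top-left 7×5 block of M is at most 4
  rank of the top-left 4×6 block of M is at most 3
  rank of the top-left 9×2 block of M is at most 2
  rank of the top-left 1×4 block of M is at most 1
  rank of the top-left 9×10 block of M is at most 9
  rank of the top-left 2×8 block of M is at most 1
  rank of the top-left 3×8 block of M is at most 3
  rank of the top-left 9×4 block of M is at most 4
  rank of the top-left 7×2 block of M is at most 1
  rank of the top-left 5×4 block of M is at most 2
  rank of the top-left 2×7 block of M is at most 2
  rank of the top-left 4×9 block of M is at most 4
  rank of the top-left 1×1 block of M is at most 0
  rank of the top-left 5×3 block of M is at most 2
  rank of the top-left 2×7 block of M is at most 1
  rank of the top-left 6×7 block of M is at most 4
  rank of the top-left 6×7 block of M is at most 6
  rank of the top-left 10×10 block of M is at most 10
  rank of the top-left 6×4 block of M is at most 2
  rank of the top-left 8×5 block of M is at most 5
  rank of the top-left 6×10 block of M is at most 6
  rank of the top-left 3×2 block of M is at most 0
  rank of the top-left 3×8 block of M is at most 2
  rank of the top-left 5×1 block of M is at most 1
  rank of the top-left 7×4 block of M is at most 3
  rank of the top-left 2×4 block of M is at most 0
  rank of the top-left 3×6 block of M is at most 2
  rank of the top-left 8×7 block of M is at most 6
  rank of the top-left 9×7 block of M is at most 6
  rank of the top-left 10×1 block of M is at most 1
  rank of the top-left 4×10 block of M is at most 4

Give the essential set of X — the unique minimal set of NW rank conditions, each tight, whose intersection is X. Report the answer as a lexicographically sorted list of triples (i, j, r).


Reconstructing r_w from the 36 given conditions:

  row 1: 0, 0, 0, 0, 1, 1, 1, 1, 1, 1
  row 2: 0, 0, 0, 0, 1, 1, 1, 1, 2, 2
  row 3: 0, 0, 1, 1, 2, 2, 2, 2, 3, 3
  row 4: 1, 1, 2, 2, 3, 3, 3, 3, 4, 4
  row 5: 1, 1, 2, 2, 3, 4, 4, 4, 5, 5
  row 6: 1, 1, 2, 2, 3, 4, 4, 5, 6, 6
  row 7: 1, 1, 2, 3, 4, 5, 5, 6, 7, 7
  row 8: 1, 2, 3, 4, 5, 6, 6, 7, 8, 8
  row 9: 1, 2, 3, 4, 5, 6, 6, 7, 8, 9
  row 10: 1, 2, 3, 4, 5, 6, 7, 8, 9, 10

hence w(1..10) = (5, 9, 3, 1, 6, 8, 4, 2, 10, 7).

ℓ(w)=20; the 7 essential cells (i,j,r):

[(2, 4, 0), (2, 8, 1), (3, 2, 0), (6, 4, 2), (6, 7, 4), (7, 2, 1), (9, 7, 6)]


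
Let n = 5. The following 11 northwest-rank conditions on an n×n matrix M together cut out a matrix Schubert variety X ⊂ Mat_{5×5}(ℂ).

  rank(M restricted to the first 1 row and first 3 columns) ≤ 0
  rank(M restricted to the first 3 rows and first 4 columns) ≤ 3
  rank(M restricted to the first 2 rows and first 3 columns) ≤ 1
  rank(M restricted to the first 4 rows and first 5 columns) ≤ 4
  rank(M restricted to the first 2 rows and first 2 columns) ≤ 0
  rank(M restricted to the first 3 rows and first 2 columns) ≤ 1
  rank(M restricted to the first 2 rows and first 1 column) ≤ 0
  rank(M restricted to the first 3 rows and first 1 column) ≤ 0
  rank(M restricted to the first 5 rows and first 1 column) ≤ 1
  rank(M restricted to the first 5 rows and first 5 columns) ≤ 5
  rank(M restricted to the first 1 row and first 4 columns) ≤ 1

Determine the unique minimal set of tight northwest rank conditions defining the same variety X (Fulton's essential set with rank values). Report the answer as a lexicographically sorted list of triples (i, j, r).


The tightest implied rank at each (i,j), from the 11 conditions:

  R[1]: 0 0 0 1 1
  R[2]: 0 0 1 2 2
  R[3]: 0 1 2 3 3
  R[4]: 1 2 3 4 4
  R[5]: 1 2 3 4 5

so w = (4, 3, 2, 1, 5).

ℓ(w)=6; the 3 essential cells (i,j,r):

[(1, 3, 0), (2, 2, 0), (3, 1, 0)]


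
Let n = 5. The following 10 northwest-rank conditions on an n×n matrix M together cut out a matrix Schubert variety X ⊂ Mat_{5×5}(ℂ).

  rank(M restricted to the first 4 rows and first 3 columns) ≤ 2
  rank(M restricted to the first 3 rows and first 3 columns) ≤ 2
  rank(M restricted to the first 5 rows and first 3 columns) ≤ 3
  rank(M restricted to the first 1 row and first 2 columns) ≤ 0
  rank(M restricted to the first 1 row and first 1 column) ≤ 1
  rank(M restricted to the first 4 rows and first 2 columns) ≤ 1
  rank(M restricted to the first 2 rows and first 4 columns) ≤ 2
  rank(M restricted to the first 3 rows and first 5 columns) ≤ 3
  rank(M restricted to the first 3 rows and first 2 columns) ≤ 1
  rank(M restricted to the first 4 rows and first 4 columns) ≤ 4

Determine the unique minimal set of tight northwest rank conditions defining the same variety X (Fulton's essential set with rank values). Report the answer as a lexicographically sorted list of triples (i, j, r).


Computing R[i][j] = min implied NW-rank bound (n=5, 10 conditions):

  0 | 0 | 1 | 1 | 1
  1 | 1 | 2 | 2 | 2
  1 | 1 | 2 | 3 | 3
  1 | 1 | 2 | 3 | 4
  1 | 2 | 3 | 4 | 5

so w = (3, 1, 4, 5, 2).

ℓ(w)=4; the 2 essential cells (i,j,r):

[(1, 2, 0), (4, 2, 1)]


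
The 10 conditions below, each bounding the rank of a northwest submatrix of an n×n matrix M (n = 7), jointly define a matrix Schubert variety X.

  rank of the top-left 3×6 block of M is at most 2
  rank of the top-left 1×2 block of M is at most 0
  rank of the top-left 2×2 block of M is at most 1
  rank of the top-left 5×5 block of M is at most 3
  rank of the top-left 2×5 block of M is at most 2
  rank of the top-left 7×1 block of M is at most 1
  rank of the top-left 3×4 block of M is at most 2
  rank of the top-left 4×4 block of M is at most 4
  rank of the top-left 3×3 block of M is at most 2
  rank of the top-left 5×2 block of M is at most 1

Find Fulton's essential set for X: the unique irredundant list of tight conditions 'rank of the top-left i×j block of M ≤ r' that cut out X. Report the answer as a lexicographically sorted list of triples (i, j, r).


Computing R[i][j] = min implied NW-rank bound (n=7, 10 conditions):

  R[1]: 0 | 0 | 1 | 1 | 1 | 1 | 1
  R[2]: 1 | 1 | 2 | 2 | 2 | 2 | 2
  R[3]: 1 | 1 | 2 | 2 | 2 | 2 | 3
  R[4]: 1 | 1 | 2 | 3 | 3 | 3 | 4
  R[5]: 1 | 1 | 2 | 3 | 3 | 4 | 5
  R[6]: 1 | 2 | 3 | 4 | 4 | 5 | 6
  R[7]: 1 | 2 | 3 | 4 | 5 | 6 | 7

hence w(1..7) = (3, 1, 7, 4, 6, 2, 5).

Fulton essential set (4 of the 9 Rothe cells):

[(1, 2, 0), (3, 6, 2), (5, 2, 1), (5, 5, 3)]


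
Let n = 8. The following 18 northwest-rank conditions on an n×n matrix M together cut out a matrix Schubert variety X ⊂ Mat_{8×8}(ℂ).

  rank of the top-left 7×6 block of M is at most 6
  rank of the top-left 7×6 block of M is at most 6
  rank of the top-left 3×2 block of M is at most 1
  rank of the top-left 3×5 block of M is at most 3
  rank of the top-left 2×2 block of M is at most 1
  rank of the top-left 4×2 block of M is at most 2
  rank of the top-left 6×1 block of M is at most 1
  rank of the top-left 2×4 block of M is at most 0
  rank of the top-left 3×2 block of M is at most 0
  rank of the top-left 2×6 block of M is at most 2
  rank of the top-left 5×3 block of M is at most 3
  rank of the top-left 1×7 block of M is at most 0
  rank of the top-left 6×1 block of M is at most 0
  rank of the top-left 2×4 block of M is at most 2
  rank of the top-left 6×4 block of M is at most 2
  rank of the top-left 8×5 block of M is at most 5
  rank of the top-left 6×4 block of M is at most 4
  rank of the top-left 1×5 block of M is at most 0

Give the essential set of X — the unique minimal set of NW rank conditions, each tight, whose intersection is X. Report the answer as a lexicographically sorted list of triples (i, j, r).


Propagating the 18 rank bounds to every northwest block:

  R[1]: 0  0  0  0  0  0  0  1
  R[2]: 0  0  0  0  1  1  1  2
  R[3]: 0  0  1  1  2  2  2  3
  R[4]: 0  1  2  2  3  3  3  4
  R[5]: 0  1  2  2  3  4  4  5
  R[6]: 0  1  2  2  3  4  5  6
  R[7]: 1  2  3  3  4  5  6  7
  R[8]: 1  2  3  4  5  6  7  8

hence w(1..8) = (8, 5, 3, 2, 6, 7, 1, 4).

|D(w)|=18, |Ess(w)|=5:

[(1, 7, 0), (2, 4, 0), (3, 2, 0), (6, 1, 0), (6, 4, 2)]


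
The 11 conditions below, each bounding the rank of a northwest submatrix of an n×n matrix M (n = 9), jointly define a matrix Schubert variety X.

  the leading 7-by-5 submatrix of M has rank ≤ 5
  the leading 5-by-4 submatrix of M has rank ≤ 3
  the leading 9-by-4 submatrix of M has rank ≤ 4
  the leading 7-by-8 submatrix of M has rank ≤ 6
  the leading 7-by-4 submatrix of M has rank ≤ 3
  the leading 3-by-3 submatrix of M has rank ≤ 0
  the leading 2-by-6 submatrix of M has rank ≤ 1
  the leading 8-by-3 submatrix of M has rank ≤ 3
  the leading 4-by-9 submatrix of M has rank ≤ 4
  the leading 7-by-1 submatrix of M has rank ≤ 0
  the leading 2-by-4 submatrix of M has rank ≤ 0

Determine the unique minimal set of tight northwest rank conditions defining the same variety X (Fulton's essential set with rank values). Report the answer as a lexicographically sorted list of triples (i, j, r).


Propagating the 11 rank bounds to every northwest block:

  row 1: 0 0 0 0 1 1 1 1 1
  row 2: 0 0 0 0 1 1 2 2 2
  row 3: 0 0 0 1 2 2 3 3 3
  row 4: 0 1 1 2 3 3 4 4 4
  row 5: 0 1 2 3 4 4 5 5 5
  row 6: 0 1 2 3 4 5 6 6 6
  row 7: 0 1 2 3 4 5 6 6 7
  row 8: 1 2 3 4 5 6 7 7 8
  row 9: 1 2 3 4 5 6 7 8 9

second differences of R give the permutation w = (5, 7, 4, 2, 3, 6, 9, 1, 8).

5 SE-corners of the 17-cell Rothe diagram give Ess(w):

[(2, 4, 0), (2, 6, 1), (3, 3, 0), (7, 1, 0), (7, 8, 6)]


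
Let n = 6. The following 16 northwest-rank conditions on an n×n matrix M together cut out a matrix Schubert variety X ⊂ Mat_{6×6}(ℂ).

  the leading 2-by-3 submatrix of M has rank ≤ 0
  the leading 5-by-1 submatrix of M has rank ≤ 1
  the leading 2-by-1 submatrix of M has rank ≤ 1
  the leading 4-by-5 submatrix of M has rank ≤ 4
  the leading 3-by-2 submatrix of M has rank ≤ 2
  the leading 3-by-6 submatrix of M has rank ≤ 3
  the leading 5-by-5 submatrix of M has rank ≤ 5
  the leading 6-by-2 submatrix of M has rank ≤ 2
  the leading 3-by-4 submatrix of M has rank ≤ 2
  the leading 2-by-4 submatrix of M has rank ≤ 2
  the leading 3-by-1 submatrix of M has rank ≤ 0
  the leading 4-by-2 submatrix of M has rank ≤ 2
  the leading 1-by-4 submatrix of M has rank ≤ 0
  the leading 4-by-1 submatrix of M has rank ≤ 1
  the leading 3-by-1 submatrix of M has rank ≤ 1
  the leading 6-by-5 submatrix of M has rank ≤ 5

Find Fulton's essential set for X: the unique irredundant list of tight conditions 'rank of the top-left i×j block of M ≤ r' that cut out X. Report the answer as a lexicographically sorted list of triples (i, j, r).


Reconstructing r_w from the 16 given conditions:

  i=1: 0  0  0  0  1  1
  i=2: 0  0  0  1  2  2
  i=3: 0  1  1  2  3  3
  i=4: 1  2  2  3  4  4
  i=5: 1  2  3  4  5  5
  i=6: 1  2  3  4  5  6

so w = (5, 4, 2, 1, 3, 6).

3 SE-corners of the 8-cell Rothe diagram give Ess(w):

[(1, 4, 0), (2, 3, 0), (3, 1, 0)]


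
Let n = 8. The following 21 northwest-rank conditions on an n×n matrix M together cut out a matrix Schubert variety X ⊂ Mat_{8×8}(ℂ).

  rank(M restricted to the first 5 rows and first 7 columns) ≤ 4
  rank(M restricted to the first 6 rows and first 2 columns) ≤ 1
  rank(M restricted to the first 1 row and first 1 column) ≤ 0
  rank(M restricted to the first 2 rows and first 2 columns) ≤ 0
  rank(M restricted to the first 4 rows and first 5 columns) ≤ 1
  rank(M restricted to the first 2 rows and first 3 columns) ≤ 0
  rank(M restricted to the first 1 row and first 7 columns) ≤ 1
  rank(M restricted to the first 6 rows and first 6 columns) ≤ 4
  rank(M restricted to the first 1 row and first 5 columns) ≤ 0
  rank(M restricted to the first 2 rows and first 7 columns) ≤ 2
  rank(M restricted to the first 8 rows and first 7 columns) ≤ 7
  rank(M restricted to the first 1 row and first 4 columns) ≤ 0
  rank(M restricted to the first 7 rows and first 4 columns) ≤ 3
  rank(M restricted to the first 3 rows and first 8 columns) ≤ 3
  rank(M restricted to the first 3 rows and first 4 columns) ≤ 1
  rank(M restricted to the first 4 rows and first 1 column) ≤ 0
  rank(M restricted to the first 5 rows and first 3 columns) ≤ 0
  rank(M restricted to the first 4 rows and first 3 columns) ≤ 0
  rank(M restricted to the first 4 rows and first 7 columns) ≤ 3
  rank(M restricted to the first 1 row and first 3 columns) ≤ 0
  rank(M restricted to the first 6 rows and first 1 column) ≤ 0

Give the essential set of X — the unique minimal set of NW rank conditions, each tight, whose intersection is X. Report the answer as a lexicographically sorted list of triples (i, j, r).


Rank table r_w(8×8) implied by the 21 constraints:

  R[1]: 0 | 0 | 0 | 0 | 0 | 1 | 1 | 1
  R[2]: 0 | 0 | 0 | 1 | 1 | 2 | 2 | 2
  R[3]: 0 | 0 | 0 | 1 | 1 | 2 | 3 | 3
  R[4]: 0 | 0 | 0 | 1 | 1 | 2 | 3 | 4
  R[5]: 0 | 0 | 0 | 1 | 2 | 3 | 4 | 5
  R[6]: 0 | 1 | 1 | 2 | 3 | 4 | 5 | 6
  R[7]: 1 | 2 | 2 | 3 | 4 | 5 | 6 | 7
  R[8]: 1 | 2 | 3 | 4 | 5 | 6 | 7 | 8

second differences of R give the permutation w = (6, 4, 7, 8, 5, 2, 1, 3).

ℓ(w)=20; the 4 essential cells (i,j,r):

[(1, 5, 0), (4, 5, 1), (5, 3, 0), (6, 1, 0)]


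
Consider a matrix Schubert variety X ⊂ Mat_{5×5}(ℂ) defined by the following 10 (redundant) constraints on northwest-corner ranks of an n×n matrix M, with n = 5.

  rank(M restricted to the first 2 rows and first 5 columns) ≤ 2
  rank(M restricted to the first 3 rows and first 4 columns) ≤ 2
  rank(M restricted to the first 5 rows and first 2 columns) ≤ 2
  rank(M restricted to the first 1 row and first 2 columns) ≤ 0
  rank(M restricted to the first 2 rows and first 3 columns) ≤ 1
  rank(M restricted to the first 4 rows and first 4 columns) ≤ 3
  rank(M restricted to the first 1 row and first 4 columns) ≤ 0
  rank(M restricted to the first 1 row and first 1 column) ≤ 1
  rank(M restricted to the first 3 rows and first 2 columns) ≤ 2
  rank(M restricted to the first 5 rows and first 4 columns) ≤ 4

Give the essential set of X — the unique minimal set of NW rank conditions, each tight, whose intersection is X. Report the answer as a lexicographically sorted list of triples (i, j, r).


Computing R[i][j] = min implied NW-rank bound (n=5, 10 conditions):

  0, 0, 0, 0, 1
  1, 1, 1, 1, 2
  1, 2, 2, 2, 3
  1, 2, 3, 3, 4
  1, 2, 3, 4, 5

the unique w with this rank table is (5, 1, 2, 3, 4).

1 SE-corner of the 4-cell Rothe diagram gives Ess(w):

[(1, 4, 0)]


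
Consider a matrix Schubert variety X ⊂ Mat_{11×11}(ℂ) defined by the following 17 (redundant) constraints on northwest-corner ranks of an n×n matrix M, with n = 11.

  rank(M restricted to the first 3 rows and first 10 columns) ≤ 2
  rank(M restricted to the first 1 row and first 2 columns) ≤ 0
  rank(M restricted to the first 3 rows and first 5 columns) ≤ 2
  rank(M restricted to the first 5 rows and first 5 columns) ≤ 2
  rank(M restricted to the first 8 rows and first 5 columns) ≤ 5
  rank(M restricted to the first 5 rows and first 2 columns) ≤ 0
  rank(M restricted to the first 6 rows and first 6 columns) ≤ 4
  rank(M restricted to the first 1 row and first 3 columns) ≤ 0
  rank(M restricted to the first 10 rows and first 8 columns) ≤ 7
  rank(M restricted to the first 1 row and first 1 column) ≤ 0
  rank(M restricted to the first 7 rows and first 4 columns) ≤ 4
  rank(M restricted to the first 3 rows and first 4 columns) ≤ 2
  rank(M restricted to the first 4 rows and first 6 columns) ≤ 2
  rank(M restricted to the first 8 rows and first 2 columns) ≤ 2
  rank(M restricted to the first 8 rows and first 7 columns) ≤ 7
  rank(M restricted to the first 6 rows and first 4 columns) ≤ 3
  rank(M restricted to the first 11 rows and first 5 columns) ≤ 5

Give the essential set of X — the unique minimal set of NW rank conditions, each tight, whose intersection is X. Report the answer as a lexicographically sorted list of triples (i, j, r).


Recovering R(i,j) via the rank-extension bound from the 17 conditions:

  row 1: 0 0 0 1 1 1 1 1 1 1 1
  row 2: 0 0 1 2 2 2 2 2 2 2 2
  row 3: 0 0 1 2 2 2 2 2 2 2 3
  row 4: 0 0 1 2 2 2 3 3 3 3 4
  row 5: 0 0 1 2 2 3 4 4 4 4 5
  row 6: 1 1 2 3 3 4 5 5 5 5 6
  row 7: 1 2 3 4 4 5 6 6 6 6 7
  row 8: 1 2 3 4 5 6 7 7 7 7 8
  row 9: 1 2 3 4 5 6 7 7 8 8 9
  row 10: 1 2 3 4 5 6 7 7 8 9 10
  row 11: 1 2 3 4 5 6 7 8 9 10 11

reading off 1-entries of Δ²R: w = (4, 3, 11, 7, 6, 1, 2, 5, 9, 10, 8).

D(w) has 22 cells with 6 SE-corners; essential set:

[(1, 3, 0), (3, 10, 2), (4, 6, 2), (5, 2, 0), (5, 5, 2), (10, 8, 7)]


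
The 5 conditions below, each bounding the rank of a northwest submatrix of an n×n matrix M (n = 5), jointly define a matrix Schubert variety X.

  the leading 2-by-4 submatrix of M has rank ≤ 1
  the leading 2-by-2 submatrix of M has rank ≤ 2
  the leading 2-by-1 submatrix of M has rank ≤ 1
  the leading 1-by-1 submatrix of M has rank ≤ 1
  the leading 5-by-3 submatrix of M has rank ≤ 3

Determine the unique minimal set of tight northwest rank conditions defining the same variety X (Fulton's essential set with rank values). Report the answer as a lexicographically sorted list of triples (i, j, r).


Recovering R(i,j) via the rank-extension bound from the 5 conditions:

  row 1: 1  1  1  1  1
  row 2: 1  1  1  1  2
  row 3: 1  2  2  2  3
  row 4: 1  2  3  3  4
  row 5: 1  2  3  4  5

reading off 1-entries of Δ²R: w = (1, 5, 2, 3, 4).

D(w) has 3 cells with 1 SE-corner; essential set:

[(2, 4, 1)]


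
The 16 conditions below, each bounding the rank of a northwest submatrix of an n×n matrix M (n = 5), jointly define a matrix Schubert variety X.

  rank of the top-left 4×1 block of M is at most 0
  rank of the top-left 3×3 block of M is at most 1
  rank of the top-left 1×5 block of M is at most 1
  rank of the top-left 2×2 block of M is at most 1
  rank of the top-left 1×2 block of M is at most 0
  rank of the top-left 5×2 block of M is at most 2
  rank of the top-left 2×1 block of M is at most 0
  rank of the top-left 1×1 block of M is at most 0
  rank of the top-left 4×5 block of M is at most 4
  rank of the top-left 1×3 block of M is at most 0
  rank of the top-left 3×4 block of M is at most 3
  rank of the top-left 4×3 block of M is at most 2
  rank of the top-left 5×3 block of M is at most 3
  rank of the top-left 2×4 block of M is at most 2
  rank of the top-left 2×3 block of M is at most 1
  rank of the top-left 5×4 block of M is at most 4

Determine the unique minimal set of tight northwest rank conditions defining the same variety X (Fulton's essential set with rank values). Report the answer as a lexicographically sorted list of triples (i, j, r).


Computing R[i][j] = min implied NW-rank bound (n=5, 16 conditions):

  0  0  0  1  1
  0  1  1  2  2
  0  1  1  2  3
  0  1  2  3  4
  1  2  3  4  5

second differences of R give the permutation w = (4, 2, 5, 3, 1).

Fulton essential set (3 of the 7 Rothe cells):

[(1, 3, 0), (3, 3, 1), (4, 1, 0)]


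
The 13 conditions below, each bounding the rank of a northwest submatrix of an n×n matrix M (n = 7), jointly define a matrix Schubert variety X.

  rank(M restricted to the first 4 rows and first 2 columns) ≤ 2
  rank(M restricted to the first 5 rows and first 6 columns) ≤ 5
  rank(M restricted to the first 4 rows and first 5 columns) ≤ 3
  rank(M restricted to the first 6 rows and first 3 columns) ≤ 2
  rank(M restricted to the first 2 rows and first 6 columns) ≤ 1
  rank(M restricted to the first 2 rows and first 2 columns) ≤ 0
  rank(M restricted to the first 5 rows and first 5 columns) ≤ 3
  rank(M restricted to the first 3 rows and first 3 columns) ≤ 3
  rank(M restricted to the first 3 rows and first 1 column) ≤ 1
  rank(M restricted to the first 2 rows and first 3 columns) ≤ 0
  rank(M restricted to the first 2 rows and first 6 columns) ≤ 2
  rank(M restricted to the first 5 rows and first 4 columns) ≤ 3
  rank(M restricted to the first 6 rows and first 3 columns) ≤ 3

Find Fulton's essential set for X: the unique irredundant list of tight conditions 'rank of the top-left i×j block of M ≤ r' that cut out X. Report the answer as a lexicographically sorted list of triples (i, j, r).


Recovering R(i,j) via the rank-extension bound from the 13 conditions:

  row 1: 0, 0, 0, 1, 1, 1, 1
  row 2: 0, 0, 0, 1, 1, 1, 2
  row 3: 1, 1, 1, 2, 2, 2, 3
  row 4: 1, 2, 2, 3, 3, 3, 4
  row 5: 1, 2, 2, 3, 3, 4, 5
  row 6: 1, 2, 2, 3, 4, 5, 6
  row 7: 1, 2, 3, 4, 5, 6, 7

second differences of R give the permutation w = (4, 7, 1, 2, 6, 5, 3).

4 SE-corners of the 11-cell Rothe diagram give Ess(w):

[(2, 3, 0), (2, 6, 1), (5, 5, 3), (6, 3, 2)]
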